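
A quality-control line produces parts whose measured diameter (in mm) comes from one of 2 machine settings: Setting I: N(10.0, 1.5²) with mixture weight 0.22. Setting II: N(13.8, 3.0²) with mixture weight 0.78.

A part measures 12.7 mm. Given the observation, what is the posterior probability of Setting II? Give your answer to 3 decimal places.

The responsibility of component k is P(Z=k) f_k(x) divided by Σ_j P(Z=j) f_j(x).
Component likelihoods at x = 12.7 mm:
  p_I = 0.0526334
  p_II = 0.124335
Prior × likelihood for each component:
  P(Z=I)·p_I = 0.22 × 0.0526334 = 0.0115794
  P(Z=II)·p_II = 0.78 × 0.124335 = 0.0969816
Normaliser: 0.0115794 + 0.0969816 = 0.108561
Responsibility of Setting II: 0.0969816 / 0.108561 ≈ 0.893

0.893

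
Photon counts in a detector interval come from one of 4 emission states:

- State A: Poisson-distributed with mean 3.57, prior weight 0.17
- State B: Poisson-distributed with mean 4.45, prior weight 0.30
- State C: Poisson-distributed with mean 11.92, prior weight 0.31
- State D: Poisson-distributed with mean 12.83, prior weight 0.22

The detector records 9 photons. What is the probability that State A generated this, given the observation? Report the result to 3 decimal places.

0.024

Apply Bayes' rule: the posterior for each component is proportional to its prior times its likelihood at x.
Poisson probabilities:
  f_A = e^(−3.57)·3.57^9/9! = 0.00730835
  f_B = e^(−4.45)·4.45^9/9! = 0.0220225
  f_C = e^(−11.92)·11.92^9/9! = 0.0891114
  f_D = e^(−12.83)·12.83^9/9! = 0.069547
Multiply by the mixture weights:
  π_A·f_A = 0.17 × 0.00730835 = 0.00124242
  π_B·f_B = 0.30 × 0.0220225 = 0.00660675
  π_C·f_C = 0.31 × 0.0891114 = 0.0276245
  π_D·f_D = 0.22 × 0.069547 = 0.0153003
Denominator: 0.00124242 + 0.00660675 + 0.0276245 + 0.0153003 = 0.050774
P(State A | data) ≈ 0.024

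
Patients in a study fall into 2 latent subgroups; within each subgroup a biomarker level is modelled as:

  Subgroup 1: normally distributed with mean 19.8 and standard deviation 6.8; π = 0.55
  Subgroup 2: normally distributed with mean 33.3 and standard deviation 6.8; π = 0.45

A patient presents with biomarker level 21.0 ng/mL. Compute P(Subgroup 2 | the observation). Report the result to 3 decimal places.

By Bayes' theorem, P(k | x) = π_k f_k(x) / Σ_j π_j f_j(x).
Normal densities:
  L_1 = (1/(6.8·√(2π)))·exp(−(21.0−19.8)²/(2·6.8²)) = 0.058668·exp(-0.01557) = 0.0577615
  L_2 = (1/(6.8·√(2π)))·exp(−(21.0−33.3)²/(2·6.8²)) = 0.058668·exp(-1.63592) = 0.0114269
Multiply by the mixture weights:
  π_1·L_1 = 0.55 × 0.0577615 = 0.0317688
  π_2·L_2 = 0.45 × 0.0114269 = 0.00514212
Sum: 0.0317688 + 0.00514212 = 0.036911
Responsibility of Subgroup 2: 0.00514212 / 0.036911 ≈ 0.139

0.139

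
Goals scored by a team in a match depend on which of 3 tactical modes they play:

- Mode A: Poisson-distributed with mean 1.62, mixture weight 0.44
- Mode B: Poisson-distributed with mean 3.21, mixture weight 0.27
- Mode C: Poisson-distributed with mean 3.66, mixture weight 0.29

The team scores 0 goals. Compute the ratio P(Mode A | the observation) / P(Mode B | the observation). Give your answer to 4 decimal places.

7.9913

Posterior odds = (π_i f_i(x)) / (π_j f_j(x)); the normalising sum cancels.
Poisson probabilities:
  p_A = e^(−1.62)·1.62^0/0! = 0.197899
  p_B = e^(−3.21)·3.21^0/0! = 0.0403566
  p_C = e^(−3.66)·3.66^0/0! = 0.0257325
Posterior odds = (π_A·p_A) / (π_B·p_B) = (0.44·0.197899) / (0.27·0.0403566) = 0.0870754 / 0.0108963 ≈ 7.9913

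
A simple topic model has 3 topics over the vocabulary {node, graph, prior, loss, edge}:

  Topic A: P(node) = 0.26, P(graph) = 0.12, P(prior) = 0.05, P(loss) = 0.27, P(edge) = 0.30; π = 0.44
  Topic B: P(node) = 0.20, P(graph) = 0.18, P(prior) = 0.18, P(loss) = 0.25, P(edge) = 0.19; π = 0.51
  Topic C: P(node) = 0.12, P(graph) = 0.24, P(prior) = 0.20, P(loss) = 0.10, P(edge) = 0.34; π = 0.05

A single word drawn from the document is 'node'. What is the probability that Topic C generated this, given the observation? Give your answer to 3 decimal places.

0.027

Posterior ∝ prior × likelihood, so P(k | x) ∝ P(Z=k) f_k(x); normalise over all components.
Evaluate each component's likelihood at the observed value:
  L_A = P(node | comp) = 0.26
  L_B = P(node | comp) = 0.20
  L_C = P(node | comp) = 0.12
Weight by the priors:
  P(Z=A)·L_A = 0.44 × 0.26 = 0.1144
  P(Z=B)·L_B = 0.51 × 0.2 = 0.102
  P(Z=C)·L_C = 0.05 × 0.12 = 0.006
Normaliser: 0.1144 + 0.102 + 0.006 = 0.2224
P(Topic C | x) ≈ 0.027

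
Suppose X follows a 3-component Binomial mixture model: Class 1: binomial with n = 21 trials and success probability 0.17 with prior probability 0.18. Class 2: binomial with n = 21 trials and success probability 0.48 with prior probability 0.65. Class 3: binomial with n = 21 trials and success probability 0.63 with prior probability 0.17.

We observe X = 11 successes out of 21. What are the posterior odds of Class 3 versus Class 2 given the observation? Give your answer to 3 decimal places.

Posterior odds = (π_i f_i(x)) / (π_j f_j(x)); the normalising sum cancels.
Binomial probabilities:
  f_1 = 0.000187562
  f_2 = 0.158896
  f_3 = 0.105242
Posterior odds = (π_3·f_3) / (π_2·f_2) = (0.17·0.105242) / (0.65·0.158896) = 0.0178911 / 0.103282 ≈ 0.173

0.173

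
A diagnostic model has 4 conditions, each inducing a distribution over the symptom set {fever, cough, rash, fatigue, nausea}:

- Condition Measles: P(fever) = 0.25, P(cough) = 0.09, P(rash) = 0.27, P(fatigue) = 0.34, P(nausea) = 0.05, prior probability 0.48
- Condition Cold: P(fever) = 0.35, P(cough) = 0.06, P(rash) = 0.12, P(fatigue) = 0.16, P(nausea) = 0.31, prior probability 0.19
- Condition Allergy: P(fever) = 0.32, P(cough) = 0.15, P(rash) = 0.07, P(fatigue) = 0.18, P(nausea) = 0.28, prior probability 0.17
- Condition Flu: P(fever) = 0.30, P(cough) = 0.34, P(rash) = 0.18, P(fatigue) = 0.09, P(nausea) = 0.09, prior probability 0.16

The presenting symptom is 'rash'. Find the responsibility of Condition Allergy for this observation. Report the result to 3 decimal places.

0.062

By Bayes' theorem, P(k | x) = π_k f_k(x) / Σ_j π_j f_j(x).
Categorical probabilities:
  p_Measles = P(rash | comp) = 0.27
  p_Cold = P(rash | comp) = 0.12
  p_Allergy = P(rash | comp) = 0.07
  p_Flu = P(rash | comp) = 0.18
Weight by the priors:
  π_Measles·p_Measles = 0.48 × 0.27 = 0.1296
  π_Cold·p_Cold = 0.19 × 0.12 = 0.0228
  π_Allergy·p_Allergy = 0.17 × 0.07 = 0.0119
  π_Flu·p_Flu = 0.16 × 0.18 = 0.0288
Marginal: 0.1296 + 0.0228 + 0.0119 + 0.0288 = 0.1931
Responsibility of Condition Allergy: 0.0119 / 0.1931 ≈ 0.062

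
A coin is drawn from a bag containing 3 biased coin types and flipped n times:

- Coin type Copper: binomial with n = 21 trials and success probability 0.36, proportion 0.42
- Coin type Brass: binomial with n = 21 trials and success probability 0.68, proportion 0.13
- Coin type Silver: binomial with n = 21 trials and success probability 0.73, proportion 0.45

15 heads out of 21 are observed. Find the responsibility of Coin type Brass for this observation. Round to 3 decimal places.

By Bayes' theorem, P(k | x) = w_k f_k(x) / Σ_j w_j f_j(x).
Evaluate each component's likelihood at the observed value:
  L_Copper = 0.000824383
  L_Brass = 0.179079
  L_Silver = 0.1873
Unnormalised posteriors:
  w_Copper·L_Copper = 0.42 × 0.000824383 = 0.000346241
  w_Brass·L_Brass = 0.13 × 0.179079 = 0.0232803
  w_Silver·L_Silver = 0.45 × 0.1873 = 0.0842849
Normaliser: 0.000346241 + 0.0232803 + 0.0842849 = 0.107911
P(Coin type Brass | x) ≈ 0.216

0.216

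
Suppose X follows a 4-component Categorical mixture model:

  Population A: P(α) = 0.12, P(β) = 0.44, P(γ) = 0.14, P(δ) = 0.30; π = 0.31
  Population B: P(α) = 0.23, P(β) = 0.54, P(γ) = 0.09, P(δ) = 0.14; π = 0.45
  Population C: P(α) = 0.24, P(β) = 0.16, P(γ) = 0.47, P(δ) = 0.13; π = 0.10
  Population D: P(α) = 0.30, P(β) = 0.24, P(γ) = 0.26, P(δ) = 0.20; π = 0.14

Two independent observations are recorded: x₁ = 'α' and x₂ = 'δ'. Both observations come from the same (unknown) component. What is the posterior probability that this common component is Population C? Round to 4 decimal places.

0.0839

Apply Bayes' rule: the posterior for each component is proportional to its prior times its likelihood at x.
Since both observations come from the same component, the likelihood for component k is f_k(x₁)·f_k(x₂).
  L_A = [0.12] × [0.3] = 0.036
  L_B = [0.23] × [0.14] = 0.0322
  L_C = [0.24] × [0.13] = 0.0312
  L_D = [0.3] × [0.2] = 0.06
Unnormalised posteriors:
  π_A·L_A = 0.31 × 0.036 = 0.01116
  π_B·L_B = 0.45 × 0.0322 = 0.01449
  π_C·L_C = 0.10 × 0.0312 = 0.00312
  π_D·L_D = 0.14 × 0.06 = 0.0084
Sum: 0.01116 + 0.01449 + 0.00312 + 0.0084 = 0.03717
P(Population C | data) = 0.00312 / 0.03717 ≈ 0.0839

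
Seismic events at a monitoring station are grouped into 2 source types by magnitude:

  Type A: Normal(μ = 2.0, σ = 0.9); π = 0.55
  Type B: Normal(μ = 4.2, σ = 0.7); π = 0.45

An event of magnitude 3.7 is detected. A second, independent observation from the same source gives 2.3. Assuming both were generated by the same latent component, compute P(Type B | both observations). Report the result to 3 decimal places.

0.142

Apply Bayes' rule: the posterior for each component is proportional to its prior times its likelihood at x.
Since both observations come from the same component, the likelihood for component k is f_k(x₁)·f_k(x₂).
  f_A = [(1/(0.9·√(2π)))·exp(−(3.7−2.0)²/(2·0.9²)) = 0.443269·exp(-1.78395) = 0.0744574] × [0.419315] = 0.0312211
  f_B = [(1/(0.7·√(2π)))·exp(−(3.7−4.2)²/(2·0.7²)) = 0.569918·exp(-0.25510) = 0.441593] × [0.0143223] = 0.00632464
Weight by the priors:
  π_A·f_A = 0.55 × 0.0312211 = 0.0171716
  π_B·f_B = 0.45 × 0.00632464 = 0.00284609
Sum: 0.0171716 + 0.00284609 = 0.0200177
Responsibility of Type B: 0.00284609 / 0.0200177 ≈ 0.142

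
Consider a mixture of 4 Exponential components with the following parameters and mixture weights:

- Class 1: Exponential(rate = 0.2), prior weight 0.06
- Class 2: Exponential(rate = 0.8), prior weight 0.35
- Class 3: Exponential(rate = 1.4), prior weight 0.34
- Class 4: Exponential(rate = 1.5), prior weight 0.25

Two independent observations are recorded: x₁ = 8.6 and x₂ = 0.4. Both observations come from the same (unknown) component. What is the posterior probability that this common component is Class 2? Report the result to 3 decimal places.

Posterior ∝ prior × likelihood, so P(k | x) ∝ π_k f_k(x); normalise over all components.
Since both observations come from the same component, the likelihood for component k is f_k(x₁)·f_k(x₂).
  f_1 = [0.2·e^(−0.2·8.6) = 0.2·e^(−1.7200) = 0.0358132] × [0.184623] = 0.00661196
  f_2 = [0.8·e^(−0.8·8.6) = 0.8·e^(−6.8800) = 0.000822515] × [0.580919] = 0.000477815
  f_3 = [1.4·e^(−1.4·8.6) = 1.4·e^(−12.0400) = 8.26461e-06] × [0.799693] = 6.60915e-06
  f_4 = [1.5·e^(−1.5·8.6) = 1.5·e^(−12.9000) = 3.74708e-06] × [0.823217] = 3.08466e-06
Multiply by the mixture weights:
  π_1·f_1 = 0.06 × 0.00661196 = 0.000396717
  π_2·f_2 = 0.35 × 0.000477815 = 0.000167235
  π_3·f_3 = 0.34 × 6.60915e-06 = 2.24711e-06
  π_4·f_4 = 0.25 × 3.08466e-06 = 7.71164e-07
Normaliser: 0.000396717 + 0.000167235 + 2.24711e-06 + 7.71164e-07 = 0.000566971
P(Class 2 | x₁, x₂) ≈ 0.295

0.295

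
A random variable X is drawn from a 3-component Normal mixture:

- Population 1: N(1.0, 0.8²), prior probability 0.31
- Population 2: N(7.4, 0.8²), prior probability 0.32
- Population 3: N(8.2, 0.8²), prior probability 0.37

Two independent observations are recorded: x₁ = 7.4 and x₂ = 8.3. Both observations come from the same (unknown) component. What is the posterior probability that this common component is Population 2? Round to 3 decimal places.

The responsibility of component k is π_k f_k(x) divided by Σ_j π_j f_j(x).
Since both observations come from the same component, the likelihood for component k is f_k(x₁)·f_k(x₂).
  f_1 = [6.31534e-15] × [4.13923e-19] = 2.61406e-33
  f_2 = [0.498678] × [0.264846] = 0.132073
  f_3 = [0.302463] × [0.494797] = 0.149658
Weight by the priors:
  π_1·f_1 = 0.31 × 2.61406e-33 = 8.10359e-34
  π_2·f_2 = 0.32 × 0.132073 = 0.0422633
  π_3·f_3 = 0.37 × 0.149658 = 0.0553735
Normaliser: 8.10359e-34 + 0.0422633 + 0.0553735 = 0.0976367
Responsibility of Population 2: 0.0422633 / 0.0976367 ≈ 0.433

0.433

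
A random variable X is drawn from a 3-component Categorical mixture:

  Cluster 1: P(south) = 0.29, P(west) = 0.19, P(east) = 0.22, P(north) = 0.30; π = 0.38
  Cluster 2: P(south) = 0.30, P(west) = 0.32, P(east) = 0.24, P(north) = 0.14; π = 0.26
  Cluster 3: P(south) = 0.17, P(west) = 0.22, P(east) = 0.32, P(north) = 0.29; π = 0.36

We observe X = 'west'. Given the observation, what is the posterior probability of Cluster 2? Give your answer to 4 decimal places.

P(component k | x) = P(Z=k)·f_k(x) / marginal(x), where marginal(x) = Σ_j P(Z=j)·f_j(x).
Component likelihoods at x = 'west':
  f_1 = 0.19
  f_2 = 0.32
  f_3 = 0.22
Multiply by the mixture weights:
  P(Z=1)·f_1 = 0.38 × 0.19 = 0.0722
  P(Z=2)·f_2 = 0.26 × 0.32 = 0.0832
  P(Z=3)·f_3 = 0.36 × 0.22 = 0.0792
Denominator: 0.0722 + 0.0832 + 0.0792 = 0.2346
Responsibility of Cluster 2: 0.0832 / 0.2346 ≈ 0.3546

0.3546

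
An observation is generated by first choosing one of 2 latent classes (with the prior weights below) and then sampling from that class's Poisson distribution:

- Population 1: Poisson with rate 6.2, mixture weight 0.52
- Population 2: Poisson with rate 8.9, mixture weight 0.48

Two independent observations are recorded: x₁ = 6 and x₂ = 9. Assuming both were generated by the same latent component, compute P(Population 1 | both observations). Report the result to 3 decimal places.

By Bayes' theorem, P(k | x) = w_k f_k(x) / Σ_j w_j f_j(x).
Since both observations come from the same component, the likelihood for component k is f_k(x₁)·f_k(x₂).
  p_1 = [e^(−6.2)·6.2^6/6! = 0.1601] × [0.0757071] = 0.0121207
  p_2 = [e^(−8.9)·8.9^6/6! = 0.0941427] × [0.131682] = 0.0123969
Weight by the priors:
  w_1·p_1 = 0.52 × 0.0121207 = 0.00630277
  w_2·p_2 = 0.48 × 0.0123969 = 0.00595051
Denominator: 0.00630277 + 0.00595051 = 0.0122533
Responsibility of Population 1: 0.00630277 / 0.0122533 ≈ 0.514

0.514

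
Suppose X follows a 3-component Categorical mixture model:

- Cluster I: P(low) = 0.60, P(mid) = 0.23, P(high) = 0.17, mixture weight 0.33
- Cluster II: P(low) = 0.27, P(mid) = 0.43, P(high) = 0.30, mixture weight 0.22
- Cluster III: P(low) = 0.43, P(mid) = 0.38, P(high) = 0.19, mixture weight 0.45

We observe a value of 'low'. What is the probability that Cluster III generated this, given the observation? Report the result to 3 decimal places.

By Bayes' theorem, P(k | x) = π_k f_k(x) / Σ_j π_j f_j(x).
Component likelihoods at x = 'low':
  L_I = 0.6
  L_II = 0.27
  L_III = 0.43
Unnormalised posteriors:
  π_I·L_I = 0.33 × 0.6 = 0.198
  π_II·L_II = 0.22 × 0.27 = 0.0594
  π_III·L_III = 0.45 × 0.43 = 0.1935
Evidence: 0.198 + 0.0594 + 0.1935 = 0.4509
Responsibility of Cluster III: 0.1935 / 0.4509 ≈ 0.429

0.429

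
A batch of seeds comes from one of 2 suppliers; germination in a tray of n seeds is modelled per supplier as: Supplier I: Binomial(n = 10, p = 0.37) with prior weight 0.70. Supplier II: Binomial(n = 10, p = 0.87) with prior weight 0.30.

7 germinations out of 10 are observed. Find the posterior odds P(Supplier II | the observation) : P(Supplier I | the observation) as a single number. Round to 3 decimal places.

1.496

The posterior odds equal the prior odds times the likelihood ratio: (π_i/π_j)·(f_i(x)/f_j(x)).
Binomial probabilities:
  f_I = C(10,7)·0.37^7·0.63^3 = 120·0.000949319·0.250047 = 0.0284849
  f_II = C(10,7)·0.87^7·0.13^3 = 120·0.377255·0.002197 = 0.0994595
Posterior odds = (π_II·f_II) / (π_I·f_I) = (0.30·0.0994595) / (0.70·0.0284849) = 0.0298378 / 0.0199394 ≈ 1.496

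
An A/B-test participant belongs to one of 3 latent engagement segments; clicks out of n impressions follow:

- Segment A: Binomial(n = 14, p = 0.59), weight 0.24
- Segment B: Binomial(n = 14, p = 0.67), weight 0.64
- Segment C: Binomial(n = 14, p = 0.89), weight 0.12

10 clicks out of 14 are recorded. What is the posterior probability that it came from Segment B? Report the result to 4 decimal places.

The responsibility of component k is π_k f_k(x) divided by Σ_j π_j f_j(x).
Binomial probabilities:
  L_A = C(14,10)·0.59^10·0.41^4 = 1001·0.00511117·0.0282576 = 0.144574
  L_B = C(14,10)·0.67^10·0.33^4 = 1001·0.0182284·0.0118592 = 0.21639
  L_C = C(14,10)·0.89^10·0.11^4 = 1001·0.311817·0.00014641 = 0.0456988
Weight by the priors:
  π_A·L_A = 0.24 × 0.144574 = 0.0346977
  π_B·L_B = 0.64 × 0.21639 = 0.13849
  π_C·L_C = 0.12 × 0.0456988 = 0.00548386
Marginal: 0.0346977 + 0.13849 + 0.00548386 = 0.178671
So the posterior for Segment B is 0.13849 / 0.178671 ≈ 0.7751.

0.7751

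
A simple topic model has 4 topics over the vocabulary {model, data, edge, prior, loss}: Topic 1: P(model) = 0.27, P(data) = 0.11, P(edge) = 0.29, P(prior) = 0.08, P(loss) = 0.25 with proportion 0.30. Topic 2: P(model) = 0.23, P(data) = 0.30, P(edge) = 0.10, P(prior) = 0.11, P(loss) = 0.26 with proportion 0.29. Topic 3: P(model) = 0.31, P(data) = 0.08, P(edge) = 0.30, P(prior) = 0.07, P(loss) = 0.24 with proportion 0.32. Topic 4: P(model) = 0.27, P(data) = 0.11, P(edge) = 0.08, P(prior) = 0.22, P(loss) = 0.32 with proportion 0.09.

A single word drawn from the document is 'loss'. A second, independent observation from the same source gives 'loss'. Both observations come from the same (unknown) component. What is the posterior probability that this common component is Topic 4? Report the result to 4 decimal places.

Posterior ∝ prior × likelihood, so P(k | x) ∝ P(Z=k) f_k(x); normalise over all components.
Since both observations come from the same component, the likelihood for component k is f_k(x₁)·f_k(x₂).
  L_1 = [0.25] × [0.25] = 0.0625
  L_2 = [0.26] × [0.26] = 0.0676
  L_3 = [0.24] × [0.24] = 0.0576
  L_4 = [0.32] × [0.32] = 0.1024
Unnormalised posteriors:
  P(Z=1)·L_1 = 0.30 × 0.0625 = 0.01875
  P(Z=2)·L_2 = 0.29 × 0.0676 = 0.019604
  P(Z=3)·L_3 = 0.32 × 0.0576 = 0.018432
  P(Z=4)·L_4 = 0.09 × 0.1024 = 0.009216
Sum: 0.01875 + 0.019604 + 0.018432 + 0.009216 = 0.066002
P(Topic 4 | data) = 0.009216 / 0.066002 ≈ 0.1396

0.1396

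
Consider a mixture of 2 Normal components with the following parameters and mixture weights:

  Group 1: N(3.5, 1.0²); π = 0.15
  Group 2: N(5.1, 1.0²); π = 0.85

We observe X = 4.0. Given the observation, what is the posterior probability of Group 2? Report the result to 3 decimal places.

0.778

Posterior ∝ prior × likelihood, so P(k | x) ∝ π_k f_k(x); normalise over all components.
Normal densities:
  L_1 = (1/(1.0·√(2π)))·exp(−(4.0−3.5)²/(2·1.0²)) = 0.398942·exp(-0.12500) = 0.352065
  L_2 = (1/(1.0·√(2π)))·exp(−(4.0−5.1)²/(2·1.0²)) = 0.398942·exp(-0.60500) = 0.217852
Prior × likelihood for each component:
  π_1·L_1 = 0.15 × 0.352065 = 0.0528098
  π_2·L_2 = 0.85 × 0.217852 = 0.185174
Marginal: 0.0528098 + 0.185174 = 0.237984
Responsibility of Group 2: 0.185174 / 0.237984 ≈ 0.778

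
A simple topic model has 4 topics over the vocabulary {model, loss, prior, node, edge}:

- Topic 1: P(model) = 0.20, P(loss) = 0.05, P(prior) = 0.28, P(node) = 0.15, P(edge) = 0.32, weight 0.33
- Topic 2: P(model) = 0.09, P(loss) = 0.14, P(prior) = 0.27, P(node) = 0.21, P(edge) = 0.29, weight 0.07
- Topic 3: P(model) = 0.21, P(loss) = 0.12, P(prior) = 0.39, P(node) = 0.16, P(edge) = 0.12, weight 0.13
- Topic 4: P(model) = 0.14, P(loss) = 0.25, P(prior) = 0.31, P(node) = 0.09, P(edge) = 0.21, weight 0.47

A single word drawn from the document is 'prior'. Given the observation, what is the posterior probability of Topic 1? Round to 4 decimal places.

Posterior ∝ prior × likelihood, so P(k | x) ∝ P(Z=k) f_k(x); normalise over all components.
Evaluate each component's likelihood at the observed value:
  f_1 = 0.28
  f_2 = 0.27
  f_3 = 0.39
  f_4 = 0.31
Weight by the priors:
  P(Z=1)·f_1 = 0.33 × 0.28 = 0.0924
  P(Z=2)·f_2 = 0.07 × 0.27 = 0.0189
  P(Z=3)·f_3 = 0.13 × 0.39 = 0.0507
  P(Z=4)·f_4 = 0.47 × 0.31 = 0.1457
Evidence: 0.0924 + 0.0189 + 0.0507 + 0.1457 = 0.3077
P(Topic 1 | x) ≈ 0.3003

0.3003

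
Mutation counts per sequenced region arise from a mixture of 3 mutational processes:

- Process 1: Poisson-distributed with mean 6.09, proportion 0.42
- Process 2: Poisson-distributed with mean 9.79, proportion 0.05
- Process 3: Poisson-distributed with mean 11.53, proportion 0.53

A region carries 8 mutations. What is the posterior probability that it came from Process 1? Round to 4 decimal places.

Posterior ∝ prior × likelihood, so P(k | x) ∝ w_k f_k(x); normalise over all components.
Evaluate each component's likelihood at the observed value:
  f_1 = 0.106308
  f_2 = 0.117219
  f_3 = 0.076155
Weight by the priors:
  w_1·f_1 = 0.42 × 0.106308 = 0.0446492
  w_2·f_2 = 0.05 × 0.117219 = 0.00586095
  w_3·f_3 = 0.53 × 0.076155 = 0.0403622
Marginal: 0.0446492 + 0.00586095 + 0.0403622 = 0.0908723
Responsibility of Process 1: 0.0446492 / 0.0908723 ≈ 0.4913

0.4913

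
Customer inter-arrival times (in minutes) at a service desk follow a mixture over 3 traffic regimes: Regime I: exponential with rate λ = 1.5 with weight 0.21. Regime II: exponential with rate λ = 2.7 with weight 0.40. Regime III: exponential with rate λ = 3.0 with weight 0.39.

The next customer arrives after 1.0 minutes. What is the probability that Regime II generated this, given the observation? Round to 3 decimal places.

Apply Bayes' rule: the posterior for each component is proportional to its prior times its likelihood at x.
Component likelihoods at x = 1.0 minutes:
  f_I = 1.5·e^(−1.5·1.0) = 1.5·e^(−1.5000) = 0.334695
  f_II = 2.7·e^(−2.7·1.0) = 2.7·e^(−2.7000) = 0.181455
  f_III = 3.0·e^(−3.0·1.0) = 3.0·e^(−3.0000) = 0.149361
Weight by the priors:
  π_I·f_I = 0.21 × 0.334695 = 0.070286
  π_II·f_II = 0.40 × 0.181455 = 0.072582
  π_III·f_III = 0.39 × 0.149361 = 0.0582509
Marginal: 0.070286 + 0.072582 + 0.0582509 = 0.201119
P(Regime II | the observation) ≈ 0.361

0.361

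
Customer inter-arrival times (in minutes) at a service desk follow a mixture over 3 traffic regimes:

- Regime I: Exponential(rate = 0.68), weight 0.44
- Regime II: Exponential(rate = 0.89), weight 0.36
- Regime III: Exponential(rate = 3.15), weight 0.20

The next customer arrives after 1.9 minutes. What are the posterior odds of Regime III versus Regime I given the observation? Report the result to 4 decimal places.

0.0193

Since P(k|x) ∝ w_k f_k(x), the posterior odds are w_i f_i(x) / (w_j f_j(x)).
Component likelihoods at x = 1.9 minutes:
  L_I = 0.68·e^(−0.68·1.9) = 0.68·e^(−1.2920) = 0.18681
  L_II = 0.89·e^(−0.89·1.9) = 0.89·e^(−1.6910) = 0.164058
  L_III = 3.15·e^(−3.15·1.9) = 3.15·e^(−5.9850) = 0.00792607
Posterior odds = (w_III·L_III) / (w_I·L_I) = (0.20·0.00792607) / (0.44·0.18681) = 0.00158521 / 0.0821965 ≈ 0.0193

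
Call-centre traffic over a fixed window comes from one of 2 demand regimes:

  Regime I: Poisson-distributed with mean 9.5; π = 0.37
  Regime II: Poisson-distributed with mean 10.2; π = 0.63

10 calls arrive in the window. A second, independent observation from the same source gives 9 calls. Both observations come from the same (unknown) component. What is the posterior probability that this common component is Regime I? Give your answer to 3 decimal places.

0.382

P(component k | x) = π_k·f_k(x) / marginal(x), where marginal(x) = Σ_j π_j·f_j(x).
Since both observations come from the same component, the likelihood for component k is f_k(x₁)·f_k(x₂).
  p_I = [e^(−9.5)·9.5^10/10! = 0.123502] × [0.130003] = 0.0160556
  p_II = [e^(−10.2)·10.2^10/10! = 0.124863] × [0.122415] = 0.0152852
Weight by the priors:
  π_I·p_I = 0.37 × 0.0160556 = 0.00594058
  π_II·p_II = 0.63 × 0.0152852 = 0.00962965
Evidence: 0.00594058 + 0.00962965 = 0.0155702
P(Regime I | x) = 0.00594058 / 0.0155702 ≈ 0.382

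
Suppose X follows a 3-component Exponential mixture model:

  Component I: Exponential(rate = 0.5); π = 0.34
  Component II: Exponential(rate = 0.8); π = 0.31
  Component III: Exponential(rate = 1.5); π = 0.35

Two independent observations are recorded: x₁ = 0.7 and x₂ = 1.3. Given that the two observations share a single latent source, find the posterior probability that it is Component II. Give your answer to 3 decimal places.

0.362

P(component k | x) = π_k·f_k(x) / marginal(x), where marginal(x) = Σ_j π_j·f_j(x).
Since both observations come from the same component, the likelihood for component k is f_k(x₁)·f_k(x₂).
  f_I = [0.352344] × [0.261023] = 0.0919699
  f_II = [0.456967] × [0.282764] = 0.129214
  f_III = [0.524907] × [0.213411] = 0.112021
Prior × likelihood for each component:
  π_I·f_I = 0.34 × 0.0919699 = 0.0312698
  π_II·f_II = 0.31 × 0.129214 = 0.0400563
  π_III·f_III = 0.35 × 0.112021 = 0.0392073
Sum: 0.0312698 + 0.0400563 + 0.0392073 = 0.110533
So the posterior for Component II is 0.0400563 / 0.110533 ≈ 0.362.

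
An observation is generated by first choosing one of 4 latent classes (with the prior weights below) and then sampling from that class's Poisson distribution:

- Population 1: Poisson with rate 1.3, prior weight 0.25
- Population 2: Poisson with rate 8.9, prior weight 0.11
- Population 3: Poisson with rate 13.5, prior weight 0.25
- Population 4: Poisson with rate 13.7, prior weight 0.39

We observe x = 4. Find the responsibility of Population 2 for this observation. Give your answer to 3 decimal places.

0.298

P(component k | x) = w_k·f_k(x) / marginal(x), where marginal(x) = Σ_j w_j·f_j(x).
Poisson probabilities:
  p_1 = e^(−1.3)·1.3^4/4! = 0.0324324
  p_2 = e^(−8.9)·8.9^4/4! = 0.0356556
  p_3 = e^(−13.5)·13.5^4/4! = 0.00189735
  p_4 = e^(−13.7)·13.7^4/4! = 0.00164754
Unnormalised posteriors:
  w_1·p_1 = 0.25 × 0.0324324 = 0.0081081
  w_2·p_2 = 0.11 × 0.0356556 = 0.00392212
  w_3·p_3 = 0.25 × 0.00189735 = 0.000474338
  w_4·p_4 = 0.39 × 0.00164754 = 0.000642542
Marginal: 0.0081081 + 0.00392212 + 0.000474338 + 0.000642542 = 0.0131471
Responsibility of Population 2: 0.00392212 / 0.0131471 ≈ 0.298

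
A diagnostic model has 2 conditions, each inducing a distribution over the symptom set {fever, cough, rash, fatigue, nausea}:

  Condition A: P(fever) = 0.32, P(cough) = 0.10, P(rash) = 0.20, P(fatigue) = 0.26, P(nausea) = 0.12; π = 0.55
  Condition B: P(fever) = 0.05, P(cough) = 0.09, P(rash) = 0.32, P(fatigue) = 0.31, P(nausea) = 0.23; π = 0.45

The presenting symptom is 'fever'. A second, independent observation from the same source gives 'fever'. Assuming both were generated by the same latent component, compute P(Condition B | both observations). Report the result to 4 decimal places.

Apply Bayes' rule: the posterior for each component is proportional to its prior times its likelihood at x.
Since both observations come from the same component, the likelihood for component k is f_k(x₁)·f_k(x₂).
  f_A = [P(fever | comp) = 0.32] × [0.32] = 0.1024
  f_B = [P(fever | comp) = 0.05] × [0.05] = 0.0025
Multiply by the mixture weights:
  π_A·f_A = 0.55 × 0.1024 = 0.05632
  π_B·f_B = 0.45 × 0.0025 = 0.001125
Sum: 0.05632 + 0.001125 = 0.057445
Responsibility of Condition B: 0.001125 / 0.057445 ≈ 0.0196

0.0196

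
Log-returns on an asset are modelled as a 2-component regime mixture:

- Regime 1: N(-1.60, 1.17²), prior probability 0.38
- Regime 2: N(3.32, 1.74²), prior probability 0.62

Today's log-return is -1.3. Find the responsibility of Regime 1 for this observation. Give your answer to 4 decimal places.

Posterior ∝ prior × likelihood, so P(k | x) ∝ P(Z=k) f_k(x); normalise over all components.
Evaluate each component's likelihood at the observed value:
  L_1 = (1/(1.17·√(2π)))·exp(−(-1.3−-1.60)²/(2·1.17²)) = 0.340976·exp(-0.03287) = 0.32995
  L_2 = (1/(1.74·√(2π)))·exp(−(-1.3−3.32)²/(2·1.74²)) = 0.229277·exp(-3.52497) = 0.00675283
Weight by the priors:
  P(Z=1)·L_1 = 0.38 × 0.32995 = 0.125381
  P(Z=2)·L_2 = 0.62 × 0.00675283 = 0.00418675
Evidence: 0.125381 + 0.00418675 = 0.129568
Responsibility of Regime 1: 0.125381 / 0.129568 ≈ 0.9677

0.9677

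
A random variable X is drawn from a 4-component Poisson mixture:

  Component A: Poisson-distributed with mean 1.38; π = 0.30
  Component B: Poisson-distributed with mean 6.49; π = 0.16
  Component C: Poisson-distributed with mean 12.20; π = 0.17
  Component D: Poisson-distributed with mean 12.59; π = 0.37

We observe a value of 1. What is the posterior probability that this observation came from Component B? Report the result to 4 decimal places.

By Bayes' theorem, P(k | x) = P(Z=k) f_k(x) / Σ_j P(Z=j) f_j(x).
Poisson probabilities:
  p_A = 0.347178
  p_B = 0.00985538
  p_C = 6.13716e-05
  p_D = 4.28803e-05
Unnormalised posteriors:
  P(Z=A)·p_A = 0.30 × 0.347178 = 0.104154
  P(Z=B)·p_B = 0.16 × 0.00985538 = 0.00157686
  P(Z=C)·p_C = 0.17 × 6.13716e-05 = 1.04332e-05
  P(Z=D)·p_D = 0.37 × 4.28803e-05 = 1.58657e-05
Marginal: 0.104154 + 0.00157686 + 1.04332e-05 + 1.58657e-05 = 0.105757
P(Component B | 1) ≈ 0.0149

0.0149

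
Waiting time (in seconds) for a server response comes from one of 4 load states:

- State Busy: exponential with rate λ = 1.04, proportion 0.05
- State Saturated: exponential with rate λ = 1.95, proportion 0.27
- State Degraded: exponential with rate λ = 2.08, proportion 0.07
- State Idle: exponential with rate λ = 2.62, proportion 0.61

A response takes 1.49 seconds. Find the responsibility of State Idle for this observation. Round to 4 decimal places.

0.4098

P(component k | x) = π_k·f_k(x) / marginal(x), where marginal(x) = Σ_j π_j·f_j(x).
Evaluate each component's likelihood at the observed value:
  f_Busy = 0.220826
  f_Saturated = 0.106707
  f_Degraded = 0.0937773
  f_Idle = 0.0528327
Prior × likelihood for each component:
  π_Busy·f_Busy = 0.05 × 0.220826 = 0.0110413
  π_Saturated·f_Saturated = 0.27 × 0.106707 = 0.0288108
  π_Degraded·f_Degraded = 0.07 × 0.0937773 = 0.00656441
  π_Idle·f_Idle = 0.61 × 0.0528327 = 0.0322279
Marginal: 0.0110413 + 0.0288108 + 0.00656441 + 0.0322279 = 0.0786445
Responsibility of State Idle: 0.0322279 / 0.0786445 ≈ 0.4098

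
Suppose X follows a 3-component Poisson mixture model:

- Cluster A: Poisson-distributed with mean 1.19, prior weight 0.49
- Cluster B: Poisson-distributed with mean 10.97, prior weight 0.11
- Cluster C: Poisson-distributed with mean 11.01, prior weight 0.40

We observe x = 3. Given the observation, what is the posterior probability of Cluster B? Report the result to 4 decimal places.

0.0095

By Bayes' theorem, P(k | x) = P(Z=k) f_k(x) / Σ_j P(Z=j) f_j(x).
Component likelihoods at x = 3:
  L_A = 0.0854435
  L_B = 0.00378668
  L_C = 0.00367814
Multiply by the mixture weights:
  P(Z=A)·L_A = 0.49 × 0.0854435 = 0.0418673
  P(Z=B)·L_B = 0.11 × 0.00378668 = 0.000416534
  P(Z=C)·L_C = 0.40 × 0.00367814 = 0.00147126
Sum: 0.0418673 + 0.000416534 + 0.00147126 = 0.0437551
So the posterior for Cluster B is 0.000416534 / 0.0437551 ≈ 0.0095.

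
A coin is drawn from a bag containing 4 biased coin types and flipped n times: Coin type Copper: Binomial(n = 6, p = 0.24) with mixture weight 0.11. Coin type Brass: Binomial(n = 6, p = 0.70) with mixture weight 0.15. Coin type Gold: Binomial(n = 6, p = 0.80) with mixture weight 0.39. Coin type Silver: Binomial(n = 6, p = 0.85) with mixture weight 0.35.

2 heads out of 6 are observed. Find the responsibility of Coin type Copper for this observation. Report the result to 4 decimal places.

0.6531

Apply Bayes' rule: the posterior for each component is proportional to its prior times its likelihood at x.
Evaluate each component's likelihood at the observed value:
  p_Copper = C(6,2)·0.24^2·0.76^4 = 15·0.0576·0.333622 = 0.288249
  p_Brass = C(6,2)·0.70^2·0.30^4 = 15·0.49·0.0081 = 0.059535
  p_Gold = C(6,2)·0.80^2·0.20^4 = 15·0.64·0.0016 = 0.01536
  p_Silver = C(6,2)·0.85^2·0.15^4 = 15·0.7225·0.00050625 = 0.00548648
Multiply by the mixture weights:
  w_Copper·p_Copper = 0.11 × 0.288249 = 0.0317074
  w_Brass·p_Brass = 0.15 × 0.059535 = 0.00893025
  w_Gold·p_Gold = 0.39 × 0.01536 = 0.0059904
  w_Silver·p_Silver = 0.35 × 0.00548648 = 0.00192027
Denominator: 0.0317074 + 0.00893025 + 0.0059904 + 0.00192027 = 0.0485483
P(Coin type Copper | x) ≈ 0.6531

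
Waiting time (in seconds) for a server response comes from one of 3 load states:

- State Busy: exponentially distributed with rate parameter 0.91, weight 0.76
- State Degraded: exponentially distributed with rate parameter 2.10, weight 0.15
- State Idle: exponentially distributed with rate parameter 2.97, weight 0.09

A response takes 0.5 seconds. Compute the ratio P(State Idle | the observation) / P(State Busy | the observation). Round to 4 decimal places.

Since P(k|x) ∝ π_k f_k(x), the posterior odds are π_i f_i(x) / (π_j f_j(x)).
Exponential densities:
  L_Busy = 0.91·e^(−0.91·0.5) = 0.91·e^(−0.4550) = 0.577348
  L_Degraded = 2.10·e^(−2.10·0.5) = 2.10·e^(−1.0500) = 0.734869
  L_Idle = 2.97·e^(−2.97·0.5) = 2.97·e^(−1.4850) = 0.672712
0.0605441 / 0.438784 ≈ 0.1380

0.1380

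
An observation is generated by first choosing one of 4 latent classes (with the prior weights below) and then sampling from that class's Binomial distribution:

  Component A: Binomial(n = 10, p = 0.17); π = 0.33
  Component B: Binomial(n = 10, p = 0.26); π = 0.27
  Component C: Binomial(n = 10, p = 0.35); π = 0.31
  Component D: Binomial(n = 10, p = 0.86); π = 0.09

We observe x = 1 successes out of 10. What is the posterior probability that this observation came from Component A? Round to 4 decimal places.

0.6025

The responsibility of component k is w_k f_k(x) divided by Σ_j w_j f_j(x).
Component likelihoods at x = 1 successes out of 10:
  L_A = 0.317798
  L_B = 0.173005
  L_C = 0.0724917
  L_D = 1.77685e-07
Prior × likelihood for each component:
  w_A·L_A = 0.33 × 0.317798 = 0.104873
  w_B·L_B = 0.27 × 0.173005 = 0.0467114
  w_C·L_C = 0.31 × 0.0724917 = 0.0224724
  w_D·L_D = 0.09 × 1.77685e-07 = 1.59917e-08
Normaliser: 0.104873 + 0.0467114 + 0.0224724 + 1.59917e-08 = 0.174057
P(Component A | data) ≈ 0.6025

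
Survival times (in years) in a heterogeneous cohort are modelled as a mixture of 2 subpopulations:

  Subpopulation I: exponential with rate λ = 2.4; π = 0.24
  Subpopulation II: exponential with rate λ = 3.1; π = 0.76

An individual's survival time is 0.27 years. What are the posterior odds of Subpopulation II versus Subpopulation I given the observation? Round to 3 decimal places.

Only the two components matter; the odds are (w_i f_i(x)) / (w_j f_j(x)).
Evaluate each component's likelihood at the observed value:
  L_I = 1.25542
  L_II = 1.34232
Posterior odds = (w_II·L_II) / (w_I·L_I) = (0.76·1.34232) / (0.24·1.25542) = 1.02017 / 0.3013 ≈ 3.386

3.386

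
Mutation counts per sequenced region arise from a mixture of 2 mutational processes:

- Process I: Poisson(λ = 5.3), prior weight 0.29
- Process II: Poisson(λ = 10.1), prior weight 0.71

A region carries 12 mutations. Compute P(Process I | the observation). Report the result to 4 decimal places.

0.0212

Posterior ∝ prior × likelihood, so P(k | x) ∝ π_k f_k(x); normalise over all components.
Component likelihoods at x = 12 mutations:
  L_I = e^(−5.3)·5.3^12/12! = 0.00511933
  L_II = e^(−10.1)·10.1^12/12! = 0.0966374
Unnormalised posteriors:
  π_I·L_I = 0.29 × 0.00511933 = 0.0014846
  π_II·L_II = 0.71 × 0.0966374 = 0.0686126
Marginal: 0.0014846 + 0.0686126 = 0.0700972
P(Process I | data) ≈ 0.0212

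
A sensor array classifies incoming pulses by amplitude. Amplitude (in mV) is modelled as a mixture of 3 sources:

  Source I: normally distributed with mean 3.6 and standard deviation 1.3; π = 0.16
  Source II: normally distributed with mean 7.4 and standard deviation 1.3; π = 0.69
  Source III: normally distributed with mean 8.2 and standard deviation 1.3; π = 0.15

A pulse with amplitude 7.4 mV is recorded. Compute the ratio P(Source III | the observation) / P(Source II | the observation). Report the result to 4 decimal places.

The posterior odds equal the prior odds times the likelihood ratio: (π_i/π_j)·(f_i(x)/f_j(x)).
Normal densities:
  f_I = 0.00428133
  f_II = 0.306879
  f_III = 0.253941
Posterior odds = (π_III·f_III) / (π_II·f_II) = (0.15·0.253941) / (0.69·0.306879) = 0.0380912 / 0.211746 ≈ 0.1799

0.1799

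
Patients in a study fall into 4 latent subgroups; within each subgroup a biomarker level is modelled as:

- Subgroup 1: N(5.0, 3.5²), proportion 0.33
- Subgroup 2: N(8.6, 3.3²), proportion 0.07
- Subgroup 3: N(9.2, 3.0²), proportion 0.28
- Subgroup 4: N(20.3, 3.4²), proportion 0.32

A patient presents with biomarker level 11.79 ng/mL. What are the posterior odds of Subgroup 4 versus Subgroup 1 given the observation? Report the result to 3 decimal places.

Only the two components matter; the odds are (π_i f_i(x)) / (π_j f_j(x)).
Normal densities:
  L_1 = (1/(3.5·√(2π)))·exp(−(11.79−5.0)²/(2·3.5²)) = 0.113984·exp(-1.88180) = 0.0173615
  L_2 = (1/(3.3·√(2π)))·exp(−(11.79−8.6)²/(2·3.3²)) = 0.120892·exp(-0.46722) = 0.0757677
  L_3 = (1/(3.0·√(2π)))·exp(−(11.79−9.2)²/(2·3.0²)) = 0.132981·exp(-0.37267) = 0.0916092
  L_4 = (1/(3.4·√(2π)))·exp(−(11.79−20.3)²/(2·3.4²)) = 0.117336·exp(-3.13236) = 0.00511759
0.00163763 / 0.00572929 ≈ 0.286

0.286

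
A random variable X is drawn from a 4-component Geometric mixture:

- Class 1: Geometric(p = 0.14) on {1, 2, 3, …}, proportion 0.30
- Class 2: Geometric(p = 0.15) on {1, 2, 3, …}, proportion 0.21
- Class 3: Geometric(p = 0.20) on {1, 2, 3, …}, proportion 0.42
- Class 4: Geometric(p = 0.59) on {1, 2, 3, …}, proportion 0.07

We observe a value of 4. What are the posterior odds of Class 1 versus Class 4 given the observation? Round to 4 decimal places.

9.3852

Posterior odds = (P(Z=i) f_i(x)) / (P(Z=j) f_j(x)); the normalising sum cancels.
Component likelihoods at x = 4:
  f_1 = 0.14·(1−0.14)^3 = 0.14·0.636056 = 0.0890478
  f_2 = 0.15·(1−0.15)^3 = 0.15·0.614125 = 0.0921187
  f_3 = 0.20·(1−0.20)^3 = 0.20·0.512 = 0.1024
  f_4 = 0.59·(1−0.59)^3 = 0.59·0.068921 = 0.0406634
Posterior odds = (P(Z=1)·f_1) / (P(Z=4)·f_4) = (0.30·0.0890478) / (0.07·0.0406634) = 0.0267144 / 0.00284644 ≈ 9.3852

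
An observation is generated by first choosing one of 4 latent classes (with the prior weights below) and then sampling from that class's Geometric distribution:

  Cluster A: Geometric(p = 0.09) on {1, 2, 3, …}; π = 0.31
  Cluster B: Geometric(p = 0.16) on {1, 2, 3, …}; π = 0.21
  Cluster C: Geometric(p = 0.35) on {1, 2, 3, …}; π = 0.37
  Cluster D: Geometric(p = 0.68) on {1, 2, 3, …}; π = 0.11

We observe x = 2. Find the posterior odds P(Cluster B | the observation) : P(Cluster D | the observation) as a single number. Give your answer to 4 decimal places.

1.1791

The posterior odds equal the prior odds times the likelihood ratio: (π_i/π_j)·(f_i(x)/f_j(x)).
Evaluate each component's likelihood at the observed value:
  L_A = 0.09·(1−0.09)^1 = 0.09·0.91 = 0.0819
  L_B = 0.16·(1−0.16)^1 = 0.16·0.84 = 0.1344
  L_C = 0.35·(1−0.35)^1 = 0.35·0.65 = 0.2275
  L_D = 0.68·(1−0.68)^1 = 0.68·0.32 = 0.2176
0.028224 / 0.023936 ≈ 1.1791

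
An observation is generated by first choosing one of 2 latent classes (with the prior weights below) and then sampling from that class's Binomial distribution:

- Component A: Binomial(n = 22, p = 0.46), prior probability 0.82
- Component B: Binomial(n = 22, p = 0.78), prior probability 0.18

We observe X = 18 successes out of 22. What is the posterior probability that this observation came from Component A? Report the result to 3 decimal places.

0.012

P(component k | x) = π_k·f_k(x) / marginal(x), where marginal(x) = Σ_j π_j·f_j(x).
Binomial probabilities:
  L_A = C(22,18)·0.46^18·0.54^4 = 7315·8.50435e-07·0.0850306 = 0.000528969
  L_B = C(22,18)·0.78^18·0.22^4 = 7315·0.011421·0.00234256 = 0.195708
Multiply by the mixture weights:
  π_A·L_A = 0.82 × 0.000528969 = 0.000433755
  π_B·L_B = 0.18 × 0.195708 = 0.0352274
Denominator: 0.000433755 + 0.0352274 = 0.0356611
Responsibility of Component A: 0.000433755 / 0.0356611 ≈ 0.012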